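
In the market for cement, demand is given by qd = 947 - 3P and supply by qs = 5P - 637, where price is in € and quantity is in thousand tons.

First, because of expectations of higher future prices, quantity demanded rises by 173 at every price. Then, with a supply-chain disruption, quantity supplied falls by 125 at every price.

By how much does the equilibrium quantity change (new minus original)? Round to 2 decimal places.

+61.25

Before the shock: 947 - 3P = 5P - 637 ⇒ 1584 = 8P ⇒ P = 198, q = 353.
The new curves are qd = 1120 - 3P (demand) and qs = 5P - 762 (supply).
New equilibrium: 1120 - 3P = 5P - 762 ⇒ 1882 = 8P ⇒ P = 235.25, q = 414.25.
Δq = 414.25 − 353 = +61.25.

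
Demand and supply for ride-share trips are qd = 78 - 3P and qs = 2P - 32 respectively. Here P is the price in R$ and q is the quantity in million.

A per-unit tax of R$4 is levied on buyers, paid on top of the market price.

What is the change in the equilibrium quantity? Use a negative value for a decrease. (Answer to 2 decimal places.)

-4.80

Before the shock: 78 - 3P = 2P - 32 ⇒ 110 = 5P ⇒ P = 22, q = 12.
Since buyers pay the price plus the tax, the effective demand curve becomes qd = 66 - 3P.
New equilibrium: 66 - 3P = 2P - 32 ⇒ 98 = 5P ⇒ P = 19.6, q = 7.2.
Δq = 7.2 − 12 = -4.80.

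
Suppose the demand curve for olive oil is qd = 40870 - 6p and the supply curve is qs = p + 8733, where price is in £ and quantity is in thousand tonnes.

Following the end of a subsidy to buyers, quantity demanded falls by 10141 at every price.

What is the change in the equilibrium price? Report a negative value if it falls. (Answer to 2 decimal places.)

-1448.71

Solve the original market: 40870 - 6p = p + 8733, hence p = 4591 and q = 13324.
The shock moves the curves to qd = 30729 - 6p and qs = p + 8733.
Clearing the new market: 30729 - 6p = p + 8733, so p = 21996/7 ≈ 3142.2857 and q = 83127/7 ≈ 11875.2857.
Δp = 3142.2857 − 4591 = -1448.71.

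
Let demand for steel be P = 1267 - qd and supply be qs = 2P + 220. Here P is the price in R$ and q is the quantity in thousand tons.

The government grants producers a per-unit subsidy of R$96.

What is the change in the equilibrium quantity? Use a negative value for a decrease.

+64

Solve the original market: 1267 - P = 2P + 220, hence P = 349 and q = 918.
Since sellers receive the price plus the subsidy, the effective supply curve becomes qs = 2P + 412.
Setting them equal: 1267 - P = 2P + 412 → 855 = 3P, so P = 285 and q = 982.
Δq = 982 − 918 = +64.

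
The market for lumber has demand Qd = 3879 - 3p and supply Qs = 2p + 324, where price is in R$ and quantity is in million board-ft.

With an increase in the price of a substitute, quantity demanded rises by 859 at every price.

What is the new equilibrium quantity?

2089.6

Before the shock: 3879 - 3p = 2p + 324 ⇒ 3555 = 5p ⇒ p = 711, Q = 1746.
The new curves are Qd = 4738 - 3p (demand) and Qs = 2p + 324 (supply).
Equate the new curves: 4738 - 3p = 2p + 324, giving 4414 = 5p, p = 882.8, Q = 2089.6.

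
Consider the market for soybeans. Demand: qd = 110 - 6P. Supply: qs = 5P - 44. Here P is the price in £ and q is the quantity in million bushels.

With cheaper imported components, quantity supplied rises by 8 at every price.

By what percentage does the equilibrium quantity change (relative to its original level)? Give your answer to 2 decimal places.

Before the shock: 110 - 6P = 5P - 44 ⇒ 154 = 11P ⇒ P = 14, q = 26.
The new curves are qd = 110 - 6P (demand) and qs = 5P - 36 (supply).
Setting them equal: 110 - 6P = 5P - 36 → 146 = 11P, so P = 146/11 ≈ 13.2727 and q = 334/11 ≈ 30.3636.
%Δq = (30.3636 − 26) / 26 × 100 = +16.78%.

+16.78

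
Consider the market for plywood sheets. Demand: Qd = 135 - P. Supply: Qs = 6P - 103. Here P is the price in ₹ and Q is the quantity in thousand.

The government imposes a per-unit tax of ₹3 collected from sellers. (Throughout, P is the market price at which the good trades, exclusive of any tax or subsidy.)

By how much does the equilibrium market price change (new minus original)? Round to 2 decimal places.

+2.57

Initially, 135 - P = 6P - 103, so 238 = 7P and P = 34, Q = 101.
Since sellers keep the price net of the tax, the effective supply curve becomes Qs = 6P - 121.
New equilibrium: 135 - P = 6P - 121 ⇒ 256 = 7P ⇒ P = 256/7 ≈ 36.5714, Q = 689/7 ≈ 98.4286.
ΔP = 36.5714 − 34 = +2.57.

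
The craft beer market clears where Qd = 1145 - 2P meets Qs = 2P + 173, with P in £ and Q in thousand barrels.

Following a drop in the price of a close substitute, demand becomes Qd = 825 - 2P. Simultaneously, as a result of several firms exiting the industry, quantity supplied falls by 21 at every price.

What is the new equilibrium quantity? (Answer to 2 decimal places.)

488.50

Before the shock: 1145 - 2P = 2P + 173 ⇒ 972 = 4P ⇒ P = 243, Q = 659.
The shock moves the curves to Qd = 825 - 2P and Qs = 2P + 152.
Equate the new curves: 825 - 2P = 2P + 152, giving 673 = 4P, P = 168.25, Q = 488.5.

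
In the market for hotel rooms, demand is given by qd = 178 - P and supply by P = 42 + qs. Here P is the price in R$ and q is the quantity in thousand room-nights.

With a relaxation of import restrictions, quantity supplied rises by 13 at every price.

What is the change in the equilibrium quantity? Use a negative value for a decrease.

Solve the original market: 178 - P = P - 42, hence P = 110 and q = 68.
After the shift, demand is qd = 178 - P and supply is qs = P - 29.
Clearing the new market: 178 - P = P - 29, so P = 103.5 and q = 74.5.
Δq = 74.5 − 68 = +6.5.

+6.5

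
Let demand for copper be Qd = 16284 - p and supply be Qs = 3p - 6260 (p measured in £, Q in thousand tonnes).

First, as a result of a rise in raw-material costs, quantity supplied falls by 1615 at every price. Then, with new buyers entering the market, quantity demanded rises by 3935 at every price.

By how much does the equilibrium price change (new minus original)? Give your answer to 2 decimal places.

Initially, 16284 - p = 3p - 6260, so 22544 = 4p and p = 5636, Q = 10648.
The shock moves the curves to Qd = 20219 - p and Qs = 3p - 7875.
Setting them equal: 20219 - p = 3p - 7875 → 28094 = 4p, so p = 7023.5 and Q = 13195.5.
Δp = 7023.5 − 5636 = +1387.50.

+1387.50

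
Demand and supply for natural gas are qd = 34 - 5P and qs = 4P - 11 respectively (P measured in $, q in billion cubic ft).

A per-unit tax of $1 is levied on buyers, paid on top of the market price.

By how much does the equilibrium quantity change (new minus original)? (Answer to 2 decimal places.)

-2.22

Before the shock: 34 - 5P = 4P - 11 ⇒ 45 = 9P ⇒ P = 5, q = 9.
Since buyers pay the price plus the tax, the effective demand curve becomes qd = 29 - 5P.
Equate the new curves: 29 - 5P = 4P - 11, giving 40 = 9P, P = 40/9 ≈ 4.4444, q = 61/9 ≈ 6.7778.
Δq = 6.7778 − 9 = -2.22.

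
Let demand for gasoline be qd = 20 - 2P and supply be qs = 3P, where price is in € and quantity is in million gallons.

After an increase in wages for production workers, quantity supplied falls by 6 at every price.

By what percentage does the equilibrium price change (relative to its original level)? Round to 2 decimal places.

+30.00

Initially, 20 - 2P = 3P, so 20 = 5P and P = 4, q = 12.
The new curves are qd = 20 - 2P (demand) and qs = 3P - 6 (supply).
Clearing the new market: 20 - 2P = 3P - 6, so P = 5.2 and q = 9.6.
%ΔP = (5.2 − 4) / 4 × 100 = +30.00%.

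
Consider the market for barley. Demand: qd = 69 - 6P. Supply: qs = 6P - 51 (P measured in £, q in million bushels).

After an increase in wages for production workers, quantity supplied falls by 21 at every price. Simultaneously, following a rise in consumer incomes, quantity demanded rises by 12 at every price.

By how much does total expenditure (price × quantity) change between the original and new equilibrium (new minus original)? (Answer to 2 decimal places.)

-32.63

Solve the original market: 69 - 6P = 6P - 51, hence P = 10 and q = 9.
The shock moves the curves to qd = 81 - 6P and qs = 6P - 72.
Clearing the new market: 81 - 6P = 6P - 72, so P = 12.75 and q = 4.5.
Expenditure moves from 10×9 = 90 to 12.75×4.5 = 57.375; change = -32.63.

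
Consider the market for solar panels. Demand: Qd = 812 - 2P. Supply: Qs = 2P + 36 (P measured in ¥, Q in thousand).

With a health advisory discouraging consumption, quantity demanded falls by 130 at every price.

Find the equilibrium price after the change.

161.5

Original equilibrium: 812 - 2P = 2P + 36 gives 776 = 4P, so P = 194 and Q = 424.
The new curves are Qd = 682 - 2P (demand) and Qs = 2P + 36 (supply).
New equilibrium: 682 - 2P = 2P + 36 ⇒ 646 = 4P ⇒ P = 161.5, Q = 359.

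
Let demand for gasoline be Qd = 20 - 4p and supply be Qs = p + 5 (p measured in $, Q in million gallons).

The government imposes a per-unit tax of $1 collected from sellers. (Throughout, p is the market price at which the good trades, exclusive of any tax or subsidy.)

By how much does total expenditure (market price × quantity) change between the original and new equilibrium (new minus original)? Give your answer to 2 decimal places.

Solve the original market: 20 - 4p = p + 5, hence p = 3 and Q = 8.
Since sellers keep the price net of the tax, the effective supply curve becomes Qs = p + 4.
Clearing the new market: 20 - 4p = p + 4, so p = 3.2 and Q = 7.2.
Expenditure moves from 3×8 = 24 to 3.2×7.2 = 23.04; change = -0.96.

-0.96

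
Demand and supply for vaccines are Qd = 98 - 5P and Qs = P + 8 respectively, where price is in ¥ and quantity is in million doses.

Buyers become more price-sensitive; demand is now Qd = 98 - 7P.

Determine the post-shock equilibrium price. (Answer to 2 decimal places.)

11.25

Original equilibrium: 98 - 5P = P + 8 gives 90 = 6P, so P = 15 and Q = 23.
With the change applied: demand Qd = 98 - 7P, supply Qs = P + 8.
Setting them equal: 98 - 7P = P + 8 → 90 = 8P, so P = 11.25 and Q = 19.25.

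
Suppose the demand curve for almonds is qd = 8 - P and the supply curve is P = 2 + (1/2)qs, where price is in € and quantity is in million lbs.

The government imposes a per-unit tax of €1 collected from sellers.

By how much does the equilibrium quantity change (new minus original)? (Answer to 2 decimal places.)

-0.67

Initially, 8 - P = 2P - 4, so 12 = 3P and P = 4, q = 4.
Since sellers keep the price net of the tax, the effective supply curve becomes qs = 2P - 6.
Setting them equal: 8 - P = 2P - 6 → 14 = 3P, so P = 14/3 ≈ 4.6667 and q = 10/3 ≈ 3.3333.
Δq = 3.3333 − 4 = -0.67.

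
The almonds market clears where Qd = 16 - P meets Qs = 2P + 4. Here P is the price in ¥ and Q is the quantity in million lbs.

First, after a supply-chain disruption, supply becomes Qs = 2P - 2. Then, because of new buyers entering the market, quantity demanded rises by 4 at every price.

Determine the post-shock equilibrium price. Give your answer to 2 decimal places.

Original equilibrium: 16 - P = 2P + 4 gives 12 = 3P, so P = 4 and Q = 12.
After the shift, demand is Qd = 20 - P and supply is Qs = 2P - 2.
Equate the new curves: 20 - P = 2P - 2, giving 22 = 3P, P = 22/3 ≈ 7.3333, Q = 38/3 ≈ 12.6667.

7.33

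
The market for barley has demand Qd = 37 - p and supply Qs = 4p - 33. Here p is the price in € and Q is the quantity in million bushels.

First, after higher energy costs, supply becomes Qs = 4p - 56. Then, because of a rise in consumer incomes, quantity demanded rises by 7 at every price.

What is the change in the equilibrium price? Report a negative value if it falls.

Initially, 37 - p = 4p - 33, so 70 = 5p and p = 14, Q = 23.
After the shift, demand is Qd = 44 - p and supply is Qs = 4p - 56.
New equilibrium: 44 - p = 4p - 56 ⇒ 100 = 5p ⇒ p = 20, Q = 24.
Δp = 20 − 14 = +6.

+6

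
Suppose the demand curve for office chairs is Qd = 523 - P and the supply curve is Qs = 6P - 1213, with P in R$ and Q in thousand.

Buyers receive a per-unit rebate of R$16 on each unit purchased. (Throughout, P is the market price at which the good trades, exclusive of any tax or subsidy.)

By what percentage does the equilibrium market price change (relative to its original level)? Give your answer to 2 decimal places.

Solve the original market: 523 - P = 6P - 1213, hence P = 248 and Q = 275.
Since buyers' out-of-pocket price is the market price minus the rebate, the effective demand curve becomes Qd = 539 - P.
Clearing the new market: 539 - P = 6P - 1213, so P = 1752/7 ≈ 250.2857 and Q = 2021/7 ≈ 288.7143.
%ΔP = (250.2857 − 248) / 248 × 100 = +0.92%.

+0.92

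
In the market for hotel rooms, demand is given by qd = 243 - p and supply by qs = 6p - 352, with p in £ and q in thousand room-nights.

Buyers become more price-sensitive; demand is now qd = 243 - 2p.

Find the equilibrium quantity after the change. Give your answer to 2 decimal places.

Before the shock: 243 - p = 6p - 352 ⇒ 595 = 7p ⇒ p = 85, q = 158.
With the change applied: demand qd = 243 - 2p, supply qs = 6p - 352.
Setting them equal: 243 - 2p = 6p - 352 → 595 = 8p, so p = 74.375 and q = 94.25.

94.25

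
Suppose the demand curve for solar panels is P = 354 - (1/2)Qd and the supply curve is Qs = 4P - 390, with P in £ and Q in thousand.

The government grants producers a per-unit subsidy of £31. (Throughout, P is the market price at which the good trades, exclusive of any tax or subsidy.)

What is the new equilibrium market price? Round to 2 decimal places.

Before the shock: 708 - 2P = 4P - 390 ⇒ 1098 = 6P ⇒ P = 183, Q = 342.
Since sellers receive the price plus the subsidy, the effective supply curve becomes Qs = 4P - 266.
Equate the new curves: 708 - 2P = 4P - 266, giving 974 = 6P, P = 487/3 ≈ 162.3333, Q = 1150/3 ≈ 383.3333.

162.33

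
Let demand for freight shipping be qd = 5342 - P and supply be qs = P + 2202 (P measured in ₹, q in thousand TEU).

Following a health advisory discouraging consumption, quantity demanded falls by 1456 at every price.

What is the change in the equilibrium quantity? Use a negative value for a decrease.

-728

Solve the original market: 5342 - P = P + 2202, hence P = 1570 and q = 3772.
With the change applied: demand qd = 3886 - P, supply qs = P + 2202.
Clearing the new market: 3886 - P = P + 2202, so P = 842 and q = 3044.
Δq = 3044 − 3772 = -728.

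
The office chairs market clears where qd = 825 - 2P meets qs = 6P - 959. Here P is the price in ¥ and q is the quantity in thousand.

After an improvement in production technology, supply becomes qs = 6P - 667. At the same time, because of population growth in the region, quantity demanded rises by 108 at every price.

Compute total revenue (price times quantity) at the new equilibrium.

106600

Initially, 825 - 2P = 6P - 959, so 1784 = 8P and P = 223, q = 379.
The shock moves the curves to qd = 933 - 2P and qs = 6P - 667.
New equilibrium: 933 - 2P = 6P - 667 ⇒ 1600 = 8P ⇒ P = 200, q = 533.
New expenditure = 200 × 533 = 106600.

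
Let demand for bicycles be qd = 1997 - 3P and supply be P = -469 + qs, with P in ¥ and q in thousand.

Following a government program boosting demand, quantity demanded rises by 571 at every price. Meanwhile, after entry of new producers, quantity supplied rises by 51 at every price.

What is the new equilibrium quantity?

Initially, 1997 - 3P = P + 469, so 1528 = 4P and P = 382, q = 851.
The new curves are qd = 2568 - 3P (demand) and qs = P + 520 (supply).
Equate the new curves: 2568 - 3P = P + 520, giving 2048 = 4P, P = 512, q = 1032.

1032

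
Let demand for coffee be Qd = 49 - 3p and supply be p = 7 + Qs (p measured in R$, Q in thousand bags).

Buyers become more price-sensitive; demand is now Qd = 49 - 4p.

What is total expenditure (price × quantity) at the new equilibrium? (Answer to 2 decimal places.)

47.04

Before the shock: 49 - 3p = p - 7 ⇒ 56 = 4p ⇒ p = 14, Q = 7.
The shock moves the curves to Qd = 49 - 4p and Qs = p - 7.
Clearing the new market: 49 - 4p = p - 7, so p = 11.2 and Q = 4.2.
New expenditure = 11.2 × 4.2 = 47.04.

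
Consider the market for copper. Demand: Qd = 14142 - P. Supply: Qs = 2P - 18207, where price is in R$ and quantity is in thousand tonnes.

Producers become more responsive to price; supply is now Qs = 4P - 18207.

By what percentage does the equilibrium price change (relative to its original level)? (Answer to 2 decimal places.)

Solve the original market: 14142 - P = 2P - 18207, hence P = 10783 and Q = 3359.
The new curves are Qd = 14142 - P (demand) and Qs = 4P - 18207 (supply).
New equilibrium: 14142 - P = 4P - 18207 ⇒ 32349 = 5P ⇒ P = 6469.8, Q = 7672.2.
%ΔP = (6469.8 − 10783) / 10783 × 100 = -40.00%.

-40.00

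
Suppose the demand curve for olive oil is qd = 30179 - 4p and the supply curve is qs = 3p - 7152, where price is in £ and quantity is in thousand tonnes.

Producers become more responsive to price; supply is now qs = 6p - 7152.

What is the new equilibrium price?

3733.1

Before the shock: 30179 - 4p = 3p - 7152 ⇒ 37331 = 7p ⇒ p = 5333, q = 8847.
With the change applied: demand qd = 30179 - 4p, supply qs = 6p - 7152.
New equilibrium: 30179 - 4p = 6p - 7152 ⇒ 37331 = 10p ⇒ p = 3733.1, q = 15246.6.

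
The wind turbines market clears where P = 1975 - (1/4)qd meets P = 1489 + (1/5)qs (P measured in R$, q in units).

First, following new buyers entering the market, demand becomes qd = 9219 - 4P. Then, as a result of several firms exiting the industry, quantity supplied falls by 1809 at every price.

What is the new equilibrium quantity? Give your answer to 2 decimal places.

Original equilibrium: 7900 - 4P = 5P - 7445 gives 15345 = 9P, so P = 1705 and q = 1080.
The new curves are qd = 9219 - 4P (demand) and qs = 5P - 9254 (supply).
Setting them equal: 9219 - 4P = 5P - 9254 → 18473 = 9P, so P = 18473/9 ≈ 2052.5556 and q = 9079/9 ≈ 1008.7778.

1008.78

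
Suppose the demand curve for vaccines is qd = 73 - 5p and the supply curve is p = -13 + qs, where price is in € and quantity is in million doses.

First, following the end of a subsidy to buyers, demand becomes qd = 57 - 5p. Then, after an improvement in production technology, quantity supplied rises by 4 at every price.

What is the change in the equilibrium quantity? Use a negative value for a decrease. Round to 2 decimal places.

+0.67

Original equilibrium: 73 - 5p = p + 13 gives 60 = 6p, so p = 10 and q = 23.
After the shift, demand is qd = 57 - 5p and supply is qs = p + 17.
Equate the new curves: 57 - 5p = p + 17, giving 40 = 6p, p = 20/3 ≈ 6.6667, q = 71/3 ≈ 23.6667.
Δq = 23.6667 − 23 = +0.67.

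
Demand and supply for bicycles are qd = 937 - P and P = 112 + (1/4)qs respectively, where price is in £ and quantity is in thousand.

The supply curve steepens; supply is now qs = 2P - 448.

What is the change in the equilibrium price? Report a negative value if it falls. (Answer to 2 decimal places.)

Original equilibrium: 937 - P = 4P - 448 gives 1385 = 5P, so P = 277 and q = 660.
With the change applied: demand qd = 937 - P, supply qs = 2P - 448.
Setting them equal: 937 - P = 2P - 448 → 1385 = 3P, so P = 1385/3 ≈ 461.6667 and q = 1426/3 ≈ 475.3333.
ΔP = 461.6667 − 277 = +184.67.

+184.67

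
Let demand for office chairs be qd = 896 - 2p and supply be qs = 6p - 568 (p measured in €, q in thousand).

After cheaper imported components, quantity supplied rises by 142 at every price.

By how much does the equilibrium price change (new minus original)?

-17.75

Initially, 896 - 2p = 6p - 568, so 1464 = 8p and p = 183, q = 530.
The shock moves the curves to qd = 896 - 2p and qs = 6p - 426.
Equate the new curves: 896 - 2p = 6p - 426, giving 1322 = 8p, p = 165.25, q = 565.5.
Δp = 165.25 − 183 = -17.75.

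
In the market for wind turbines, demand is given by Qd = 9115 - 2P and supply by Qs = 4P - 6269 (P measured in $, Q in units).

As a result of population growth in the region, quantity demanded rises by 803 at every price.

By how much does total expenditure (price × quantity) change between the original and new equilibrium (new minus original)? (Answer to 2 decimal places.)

+1977833.61

Before the shock: 9115 - 2P = 4P - 6269 ⇒ 15384 = 6P ⇒ P = 2564, Q = 3987.
The new curves are Qd = 9918 - 2P (demand) and Qs = 4P - 6269 (supply).
New equilibrium: 9918 - 2P = 4P - 6269 ⇒ 16187 = 6P ⇒ P = 16187/6 ≈ 2697.8333, Q = 13567/3 ≈ 4522.3333.
Expenditure moves from 2564×3987 = 10222668 to 2697.8333×4522.3333 = 12200501.6111; change = +1977833.61.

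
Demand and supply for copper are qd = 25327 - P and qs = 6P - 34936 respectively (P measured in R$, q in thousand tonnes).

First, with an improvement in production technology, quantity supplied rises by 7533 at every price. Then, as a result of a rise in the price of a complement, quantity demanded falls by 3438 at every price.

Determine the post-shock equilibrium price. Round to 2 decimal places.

7041.71

Before the shock: 25327 - P = 6P - 34936 ⇒ 60263 = 7P ⇒ P = 8609, q = 16718.
The new curves are qd = 21889 - P (demand) and qs = 6P - 27403 (supply).
Setting them equal: 21889 - P = 6P - 27403 → 49292 = 7P, so P = 49292/7 ≈ 7041.7143 and q = 103931/7 ≈ 14847.2857.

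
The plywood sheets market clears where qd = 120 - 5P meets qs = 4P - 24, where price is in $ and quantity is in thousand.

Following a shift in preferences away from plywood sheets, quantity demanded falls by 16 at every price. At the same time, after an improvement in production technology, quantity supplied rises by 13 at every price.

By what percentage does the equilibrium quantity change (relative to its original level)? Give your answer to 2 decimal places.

Before the shock: 120 - 5P = 4P - 24 ⇒ 144 = 9P ⇒ P = 16, q = 40.
The shock moves the curves to qd = 104 - 5P and qs = 4P - 11.
Equate the new curves: 104 - 5P = 4P - 11, giving 115 = 9P, P = 115/9 ≈ 12.7778, q = 361/9 ≈ 40.1111.
%Δq = (40.1111 − 40) / 40 × 100 = +0.28%.

+0.28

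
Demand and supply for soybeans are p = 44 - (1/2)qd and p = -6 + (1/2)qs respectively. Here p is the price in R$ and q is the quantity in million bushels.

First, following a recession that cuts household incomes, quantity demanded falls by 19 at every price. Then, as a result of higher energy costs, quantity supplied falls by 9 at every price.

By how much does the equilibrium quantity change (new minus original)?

-14

Initially, 88 - 2p = 2p + 12, so 76 = 4p and p = 19, q = 50.
After the shift, demand is qd = 69 - 2p and supply is qs = 2p + 3.
Setting them equal: 69 - 2p = 2p + 3 → 66 = 4p, so p = 16.5 and q = 36.
Δq = 36 − 50 = -14.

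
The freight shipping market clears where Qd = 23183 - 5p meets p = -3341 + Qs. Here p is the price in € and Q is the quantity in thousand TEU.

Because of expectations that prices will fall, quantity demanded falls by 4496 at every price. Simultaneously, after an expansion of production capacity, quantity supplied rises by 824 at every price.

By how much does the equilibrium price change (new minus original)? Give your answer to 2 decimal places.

Original equilibrium: 23183 - 5p = p + 3341 gives 19842 = 6p, so p = 3307 and Q = 6648.
The new curves are Qd = 18687 - 5p (demand) and Qs = p + 4165 (supply).
New equilibrium: 18687 - 5p = p + 4165 ⇒ 14522 = 6p ⇒ p = 7261/3 ≈ 2420.3333, Q = 19756/3 ≈ 6585.3333.
Δp = 2420.3333 − 3307 = -886.67.

-886.67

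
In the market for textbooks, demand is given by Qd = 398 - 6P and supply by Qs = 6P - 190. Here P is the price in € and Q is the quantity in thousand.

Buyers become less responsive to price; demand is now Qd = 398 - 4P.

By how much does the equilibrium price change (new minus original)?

+9.8

Solve the original market: 398 - 6P = 6P - 190, hence P = 49 and Q = 104.
With the change applied: demand Qd = 398 - 4P, supply Qs = 6P - 190.
Setting them equal: 398 - 4P = 6P - 190 → 588 = 10P, so P = 58.8 and Q = 162.8.
ΔP = 58.8 − 49 = +9.8.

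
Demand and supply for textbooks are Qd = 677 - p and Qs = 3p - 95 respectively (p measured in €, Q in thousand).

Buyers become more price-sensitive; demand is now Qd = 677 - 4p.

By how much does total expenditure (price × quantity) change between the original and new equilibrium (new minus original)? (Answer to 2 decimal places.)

Original equilibrium: 677 - p = 3p - 95 gives 772 = 4p, so p = 193 and Q = 484.
The new curves are Qd = 677 - 4p (demand) and Qs = 3p - 95 (supply).
Equate the new curves: 677 - 4p = 3p - 95, giving 772 = 7p, p = 772/7 ≈ 110.2857, Q = 1651/7 ≈ 235.8571.
Expenditure moves from 193×484 = 93412 to 110.2857×235.8571 = 26011.6735; change = -67400.33.

-67400.33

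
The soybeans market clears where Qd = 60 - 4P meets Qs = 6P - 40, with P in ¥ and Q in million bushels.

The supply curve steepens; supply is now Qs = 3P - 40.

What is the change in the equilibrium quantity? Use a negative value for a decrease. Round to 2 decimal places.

-17.14

Initially, 60 - 4P = 6P - 40, so 100 = 10P and P = 10, Q = 20.
With the change applied: demand Qd = 60 - 4P, supply Qs = 3P - 40.
Setting them equal: 60 - 4P = 3P - 40 → 100 = 7P, so P = 100/7 ≈ 14.2857 and Q = 20/7 ≈ 2.8571.
ΔQ = 2.8571 − 20 = -17.14.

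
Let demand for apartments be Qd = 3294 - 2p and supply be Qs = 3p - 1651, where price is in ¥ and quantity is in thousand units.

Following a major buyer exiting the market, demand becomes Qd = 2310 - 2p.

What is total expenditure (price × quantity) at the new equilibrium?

Original equilibrium: 3294 - 2p = 3p - 1651 gives 4945 = 5p, so p = 989 and Q = 1316.
With the change applied: demand Qd = 2310 - 2p, supply Qs = 3p - 1651.
Setting them equal: 2310 - 2p = 3p - 1651 → 3961 = 5p, so p = 792.2 and Q = 725.6.
New expenditure = 792.2 × 725.6 = 574820.32.

574820.32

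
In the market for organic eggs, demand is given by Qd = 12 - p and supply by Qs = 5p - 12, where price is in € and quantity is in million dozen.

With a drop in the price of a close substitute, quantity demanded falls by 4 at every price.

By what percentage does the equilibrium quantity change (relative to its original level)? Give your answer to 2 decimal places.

-41.67

Initially, 12 - p = 5p - 12, so 24 = 6p and p = 4, Q = 8.
With the change applied: demand Qd = 8 - p, supply Qs = 5p - 12.
Clearing the new market: 8 - p = 5p - 12, so p = 10/3 ≈ 3.3333 and Q = 14/3 ≈ 4.6667.
%ΔQ = (4.6667 − 8) / 8 × 100 = -41.67%.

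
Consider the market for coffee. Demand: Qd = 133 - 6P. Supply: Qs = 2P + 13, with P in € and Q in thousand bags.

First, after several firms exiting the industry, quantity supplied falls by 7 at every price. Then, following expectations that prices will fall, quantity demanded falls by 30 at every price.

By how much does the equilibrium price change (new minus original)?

-2.875

Solve the original market: 133 - 6P = 2P + 13, hence P = 15 and Q = 43.
The new curves are Qd = 103 - 6P (demand) and Qs = 2P + 6 (supply).
Equate the new curves: 103 - 6P = 2P + 6, giving 97 = 8P, P = 12.125, Q = 30.25.
ΔP = 12.125 − 15 = -2.875.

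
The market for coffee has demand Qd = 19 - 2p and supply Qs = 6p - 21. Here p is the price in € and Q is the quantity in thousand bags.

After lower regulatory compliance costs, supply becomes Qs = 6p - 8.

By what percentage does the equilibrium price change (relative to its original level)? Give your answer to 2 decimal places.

Solve the original market: 19 - 2p = 6p - 21, hence p = 5 and Q = 9.
After the shift, demand is Qd = 19 - 2p and supply is Qs = 6p - 8.
Setting them equal: 19 - 2p = 6p - 8 → 27 = 8p, so p = 3.375 and Q = 12.25.
%Δp = (3.375 − 5) / 5 × 100 = -32.50%.

-32.50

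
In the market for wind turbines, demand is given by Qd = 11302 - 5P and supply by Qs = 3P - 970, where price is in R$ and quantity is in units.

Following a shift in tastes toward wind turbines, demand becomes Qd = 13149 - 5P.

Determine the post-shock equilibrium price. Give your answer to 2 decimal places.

Original equilibrium: 11302 - 5P = 3P - 970 gives 12272 = 8P, so P = 1534 and Q = 3632.
After the shift, demand is Qd = 13149 - 5P and supply is Qs = 3P - 970.
New equilibrium: 13149 - 5P = 3P - 970 ⇒ 14119 = 8P ⇒ P = 1764.875, Q = 4324.625.

1764.88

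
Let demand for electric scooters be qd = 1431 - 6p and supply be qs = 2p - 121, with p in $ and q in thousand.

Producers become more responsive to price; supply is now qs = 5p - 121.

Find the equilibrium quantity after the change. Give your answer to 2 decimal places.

Original equilibrium: 1431 - 6p = 2p - 121 gives 1552 = 8p, so p = 194 and q = 267.
With the change applied: demand qd = 1431 - 6p, supply qs = 5p - 121.
Setting them equal: 1431 - 6p = 5p - 121 → 1552 = 11p, so p = 1552/11 ≈ 141.0909 and q = 6429/11 ≈ 584.4545.

584.45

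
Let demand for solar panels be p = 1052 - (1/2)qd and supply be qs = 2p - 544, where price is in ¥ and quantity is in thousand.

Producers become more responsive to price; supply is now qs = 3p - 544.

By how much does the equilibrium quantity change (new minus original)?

Original equilibrium: 2104 - 2p = 2p - 544 gives 2648 = 4p, so p = 662 and q = 780.
After the shift, demand is qd = 2104 - 2p and supply is qs = 3p - 544.
New equilibrium: 2104 - 2p = 3p - 544 ⇒ 2648 = 5p ⇒ p = 529.6, q = 1044.8.
Δq = 1044.8 − 780 = +264.8.

+264.8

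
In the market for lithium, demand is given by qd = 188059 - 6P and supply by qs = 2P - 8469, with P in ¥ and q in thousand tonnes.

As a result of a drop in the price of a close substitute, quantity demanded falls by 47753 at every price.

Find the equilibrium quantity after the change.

Original equilibrium: 188059 - 6P = 2P - 8469 gives 196528 = 8P, so P = 24566 and q = 40663.
With the change applied: demand qd = 140306 - 6P, supply qs = 2P - 8469.
Equate the new curves: 140306 - 6P = 2P - 8469, giving 148775 = 8P, P = 18596.875, q = 28724.75.

28724.75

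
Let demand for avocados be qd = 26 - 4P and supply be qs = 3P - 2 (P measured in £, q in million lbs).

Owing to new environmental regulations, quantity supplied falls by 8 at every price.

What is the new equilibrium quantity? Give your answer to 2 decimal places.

5.43

Solve the original market: 26 - 4P = 3P - 2, hence P = 4 and q = 10.
The new curves are qd = 26 - 4P (demand) and qs = 3P - 10 (supply).
Setting them equal: 26 - 4P = 3P - 10 → 36 = 7P, so P = 36/7 ≈ 5.1429 and q = 38/7 ≈ 5.4286.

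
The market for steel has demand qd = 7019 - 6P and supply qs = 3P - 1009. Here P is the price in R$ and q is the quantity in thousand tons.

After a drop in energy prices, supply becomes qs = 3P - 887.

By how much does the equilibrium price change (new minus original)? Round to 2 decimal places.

-13.56

Before the shock: 7019 - 6P = 3P - 1009 ⇒ 8028 = 9P ⇒ P = 892, q = 1667.
The shock moves the curves to qd = 7019 - 6P and qs = 3P - 887.
New equilibrium: 7019 - 6P = 3P - 887 ⇒ 7906 = 9P ⇒ P = 7906/9 ≈ 878.4444, q = 5245/3 ≈ 1748.3333.
ΔP = 878.4444 − 892 = -13.56.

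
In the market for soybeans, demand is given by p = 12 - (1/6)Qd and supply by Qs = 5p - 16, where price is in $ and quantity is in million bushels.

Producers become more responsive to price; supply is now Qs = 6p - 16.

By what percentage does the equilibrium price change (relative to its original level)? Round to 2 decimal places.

Initially, 72 - 6p = 5p - 16, so 88 = 11p and p = 8, Q = 24.
The new curves are Qd = 72 - 6p (demand) and Qs = 6p - 16 (supply).
Setting them equal: 72 - 6p = 6p - 16 → 88 = 12p, so p = 22/3 ≈ 7.3333 and Q = 28.
%Δp = (7.3333 − 8) / 8 × 100 = -8.33%.

-8.33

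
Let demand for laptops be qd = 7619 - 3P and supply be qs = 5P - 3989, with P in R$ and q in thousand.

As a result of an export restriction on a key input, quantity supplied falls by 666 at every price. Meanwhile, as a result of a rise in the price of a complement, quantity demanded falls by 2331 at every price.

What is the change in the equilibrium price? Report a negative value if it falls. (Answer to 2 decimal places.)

-208.13

Solve the original market: 7619 - 3P = 5P - 3989, hence P = 1451 and q = 3266.
With the change applied: demand qd = 5288 - 3P, supply qs = 5P - 4655.
Setting them equal: 5288 - 3P = 5P - 4655 → 9943 = 8P, so P = 1242.875 and q = 1559.375.
ΔP = 1242.875 − 1451 = -208.13.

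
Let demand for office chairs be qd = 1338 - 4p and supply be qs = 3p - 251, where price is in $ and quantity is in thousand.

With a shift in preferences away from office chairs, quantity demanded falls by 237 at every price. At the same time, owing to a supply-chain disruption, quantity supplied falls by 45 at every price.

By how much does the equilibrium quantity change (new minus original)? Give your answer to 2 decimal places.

-127.29

Solve the original market: 1338 - 4p = 3p - 251, hence p = 227 and q = 430.
After the shift, demand is qd = 1101 - 4p and supply is qs = 3p - 296.
Clearing the new market: 1101 - 4p = 3p - 296, so p = 1397/7 ≈ 199.5714 and q = 2119/7 ≈ 302.7143.
Δq = 302.7143 − 430 = -127.29.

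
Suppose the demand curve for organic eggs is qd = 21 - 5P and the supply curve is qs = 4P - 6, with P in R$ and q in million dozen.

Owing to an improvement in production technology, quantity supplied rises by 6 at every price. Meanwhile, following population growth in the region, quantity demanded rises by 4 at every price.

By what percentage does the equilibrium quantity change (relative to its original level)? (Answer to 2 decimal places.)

Before the shock: 21 - 5P = 4P - 6 ⇒ 27 = 9P ⇒ P = 3, q = 6.
The new curves are qd = 25 - 5P (demand) and qs = 4P (supply).
New equilibrium: 25 - 5P = 4P ⇒ 25 = 9P ⇒ P = 25/9 ≈ 2.7778, q = 100/9 ≈ 11.1111.
%Δq = (11.1111 − 6) / 6 × 100 = +85.19%.

+85.19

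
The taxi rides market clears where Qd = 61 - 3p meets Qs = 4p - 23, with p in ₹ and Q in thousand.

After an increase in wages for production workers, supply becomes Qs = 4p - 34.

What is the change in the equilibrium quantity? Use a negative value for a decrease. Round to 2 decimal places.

-4.71

Solve the original market: 61 - 3p = 4p - 23, hence p = 12 and Q = 25.
The new curves are Qd = 61 - 3p (demand) and Qs = 4p - 34 (supply).
Setting them equal: 61 - 3p = 4p - 34 → 95 = 7p, so p = 95/7 ≈ 13.5714 and Q = 142/7 ≈ 20.2857.
ΔQ = 20.2857 − 25 = -4.71.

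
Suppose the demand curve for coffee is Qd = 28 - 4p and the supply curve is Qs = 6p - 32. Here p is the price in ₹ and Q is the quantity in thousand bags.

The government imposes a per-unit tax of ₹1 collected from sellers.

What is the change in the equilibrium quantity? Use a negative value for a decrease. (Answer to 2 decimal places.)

Solve the original market: 28 - 4p = 6p - 32, hence p = 6 and Q = 4.
Since sellers keep the price net of the tax, the effective supply curve becomes Qs = 6p - 38.
Setting them equal: 28 - 4p = 6p - 38 → 66 = 10p, so p = 6.6 and Q = 1.6.
ΔQ = 1.6 − 4 = -2.40.

-2.40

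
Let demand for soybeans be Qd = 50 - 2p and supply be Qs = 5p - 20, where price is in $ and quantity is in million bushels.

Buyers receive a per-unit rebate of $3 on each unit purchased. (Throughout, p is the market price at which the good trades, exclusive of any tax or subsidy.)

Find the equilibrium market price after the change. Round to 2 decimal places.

Original equilibrium: 50 - 2p = 5p - 20 gives 70 = 7p, so p = 10 and Q = 30.
Since buyers' out-of-pocket price is the market price minus the rebate, the effective demand curve becomes Qd = 56 - 2p.
New equilibrium: 56 - 2p = 5p - 20 ⇒ 76 = 7p ⇒ p = 76/7 ≈ 10.8571, Q = 240/7 ≈ 34.2857.

10.86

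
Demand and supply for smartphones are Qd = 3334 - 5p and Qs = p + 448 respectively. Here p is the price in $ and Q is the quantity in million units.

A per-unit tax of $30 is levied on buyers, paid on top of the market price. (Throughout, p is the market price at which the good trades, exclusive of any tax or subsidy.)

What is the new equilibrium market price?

Before the shock: 3334 - 5p = p + 448 ⇒ 2886 = 6p ⇒ p = 481, Q = 929.
Since buyers pay the price plus the tax, the effective demand curve becomes Qd = 3184 - 5p.
New equilibrium: 3184 - 5p = p + 448 ⇒ 2736 = 6p ⇒ p = 456, Q = 904.

456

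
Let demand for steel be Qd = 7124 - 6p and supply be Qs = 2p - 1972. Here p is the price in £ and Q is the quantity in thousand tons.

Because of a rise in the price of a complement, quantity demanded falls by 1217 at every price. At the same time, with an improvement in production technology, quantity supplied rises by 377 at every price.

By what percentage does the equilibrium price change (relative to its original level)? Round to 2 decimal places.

-17.52

Initially, 7124 - 6p = 2p - 1972, so 9096 = 8p and p = 1137, Q = 302.
After the shift, demand is Qd = 5907 - 6p and supply is Qs = 2p - 1595.
New equilibrium: 5907 - 6p = 2p - 1595 ⇒ 7502 = 8p ⇒ p = 937.75, Q = 280.5.
%Δp = (937.75 − 1137) / 1137 × 100 = -17.52%.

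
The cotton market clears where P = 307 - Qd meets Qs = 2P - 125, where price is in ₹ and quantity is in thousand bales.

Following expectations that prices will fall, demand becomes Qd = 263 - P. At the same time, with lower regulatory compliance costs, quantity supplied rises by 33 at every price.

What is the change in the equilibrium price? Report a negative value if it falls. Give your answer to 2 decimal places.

Initially, 307 - P = 2P - 125, so 432 = 3P and P = 144, Q = 163.
After the shift, demand is Qd = 263 - P and supply is Qs = 2P - 92.
New equilibrium: 263 - P = 2P - 92 ⇒ 355 = 3P ⇒ P = 355/3 ≈ 118.3333, Q = 434/3 ≈ 144.6667.
ΔP = 118.3333 − 144 = -25.67.

-25.67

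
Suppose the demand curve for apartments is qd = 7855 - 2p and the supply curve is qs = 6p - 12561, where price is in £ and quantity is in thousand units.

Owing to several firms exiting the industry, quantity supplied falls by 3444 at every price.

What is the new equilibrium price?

Before the shock: 7855 - 2p = 6p - 12561 ⇒ 20416 = 8p ⇒ p = 2552, q = 2751.
After the shift, demand is qd = 7855 - 2p and supply is qs = 6p - 16005.
Equate the new curves: 7855 - 2p = 6p - 16005, giving 23860 = 8p, p = 2982.5, q = 1890.

2982.5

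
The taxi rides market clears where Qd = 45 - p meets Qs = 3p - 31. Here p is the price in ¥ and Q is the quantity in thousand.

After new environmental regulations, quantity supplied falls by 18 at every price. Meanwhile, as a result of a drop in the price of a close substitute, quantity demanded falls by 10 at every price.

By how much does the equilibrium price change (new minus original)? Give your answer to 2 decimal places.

+2.00

Initially, 45 - p = 3p - 31, so 76 = 4p and p = 19, Q = 26.
After the shift, demand is Qd = 35 - p and supply is Qs = 3p - 49.
New equilibrium: 35 - p = 3p - 49 ⇒ 84 = 4p ⇒ p = 21, Q = 14.
Δp = 21 − 19 = +2.00.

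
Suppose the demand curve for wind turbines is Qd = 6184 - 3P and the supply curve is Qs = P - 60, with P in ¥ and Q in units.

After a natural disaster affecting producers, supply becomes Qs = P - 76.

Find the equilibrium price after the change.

1565

Before the shock: 6184 - 3P = P - 60 ⇒ 6244 = 4P ⇒ P = 1561, Q = 1501.
After the shift, demand is Qd = 6184 - 3P and supply is Qs = P - 76.
Setting them equal: 6184 - 3P = P - 76 → 6260 = 4P, so P = 1565 and Q = 1489.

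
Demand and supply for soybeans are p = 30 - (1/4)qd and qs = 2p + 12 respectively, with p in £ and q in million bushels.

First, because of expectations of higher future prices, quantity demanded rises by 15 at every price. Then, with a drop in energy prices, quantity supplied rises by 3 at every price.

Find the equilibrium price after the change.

Initially, 120 - 4p = 2p + 12, so 108 = 6p and p = 18, q = 48.
The shock moves the curves to qd = 135 - 4p and qs = 2p + 15.
Clearing the new market: 135 - 4p = 2p + 15, so p = 20 and q = 55.

20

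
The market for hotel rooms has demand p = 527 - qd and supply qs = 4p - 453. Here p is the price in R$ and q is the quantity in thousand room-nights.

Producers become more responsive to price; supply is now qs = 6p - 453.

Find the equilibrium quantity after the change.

Solve the original market: 527 - p = 4p - 453, hence p = 196 and q = 331.
With the change applied: demand qd = 527 - p, supply qs = 6p - 453.
New equilibrium: 527 - p = 6p - 453 ⇒ 980 = 7p ⇒ p = 140, q = 387.

387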